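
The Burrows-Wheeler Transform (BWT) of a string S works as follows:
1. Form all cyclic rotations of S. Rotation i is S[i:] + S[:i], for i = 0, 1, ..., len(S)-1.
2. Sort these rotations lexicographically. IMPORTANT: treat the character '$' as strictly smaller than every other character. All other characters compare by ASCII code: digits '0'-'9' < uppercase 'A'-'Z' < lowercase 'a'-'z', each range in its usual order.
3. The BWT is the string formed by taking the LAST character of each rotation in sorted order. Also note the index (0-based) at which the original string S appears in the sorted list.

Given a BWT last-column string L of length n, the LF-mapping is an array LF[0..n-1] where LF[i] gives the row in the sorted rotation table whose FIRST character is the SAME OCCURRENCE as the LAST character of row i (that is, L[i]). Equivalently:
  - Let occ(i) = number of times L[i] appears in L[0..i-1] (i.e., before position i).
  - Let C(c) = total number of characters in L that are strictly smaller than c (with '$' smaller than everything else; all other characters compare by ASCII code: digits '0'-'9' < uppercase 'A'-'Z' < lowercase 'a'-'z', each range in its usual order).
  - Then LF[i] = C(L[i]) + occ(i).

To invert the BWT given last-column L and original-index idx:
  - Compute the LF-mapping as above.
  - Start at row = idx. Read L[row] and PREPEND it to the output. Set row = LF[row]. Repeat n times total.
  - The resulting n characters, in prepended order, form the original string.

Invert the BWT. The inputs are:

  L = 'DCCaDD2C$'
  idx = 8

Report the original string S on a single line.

Answer: aCC2DCDD$

Derivation:
LF mapping: 5 2 3 8 6 7 1 4 0
Walk LF starting at row 8, prepending L[row]:
  step 1: row=8, L[8]='$', prepend. Next row=LF[8]=0
  step 2: row=0, L[0]='D', prepend. Next row=LF[0]=5
  step 3: row=5, L[5]='D', prepend. Next row=LF[5]=7
  step 4: row=7, L[7]='C', prepend. Next row=LF[7]=4
  step 5: row=4, L[4]='D', prepend. Next row=LF[4]=6
  step 6: row=6, L[6]='2', prepend. Next row=LF[6]=1
  step 7: row=1, L[1]='C', prepend. Next row=LF[1]=2
  step 8: row=2, L[2]='C', prepend. Next row=LF[2]=3
  step 9: row=3, L[3]='a', prepend. Next row=LF[3]=8
Reversed output: aCC2DCDD$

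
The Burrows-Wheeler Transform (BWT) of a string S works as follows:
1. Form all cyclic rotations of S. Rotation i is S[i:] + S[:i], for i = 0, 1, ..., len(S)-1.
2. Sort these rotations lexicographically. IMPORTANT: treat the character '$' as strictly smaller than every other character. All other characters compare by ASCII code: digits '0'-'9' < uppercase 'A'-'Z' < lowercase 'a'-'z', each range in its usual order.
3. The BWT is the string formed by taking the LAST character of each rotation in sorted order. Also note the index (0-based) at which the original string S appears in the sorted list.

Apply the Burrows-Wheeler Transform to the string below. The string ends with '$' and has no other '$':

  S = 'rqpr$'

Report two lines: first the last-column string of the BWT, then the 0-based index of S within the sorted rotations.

All 5 rotations (rotation i = S[i:]+S[:i]):
  rot[0] = rqpr$
  rot[1] = qpr$r
  rot[2] = pr$rq
  rot[3] = r$rqp
  rot[4] = $rqpr
Sorted (with $ < everything):
  sorted[0] = $rqpr  (last char: 'r')
  sorted[1] = pr$rq  (last char: 'q')
  sorted[2] = qpr$r  (last char: 'r')
  sorted[3] = r$rqp  (last char: 'p')
  sorted[4] = rqpr$  (last char: '$')
Last column: rqrp$
Original string S is at sorted index 4

Answer: rqrp$
4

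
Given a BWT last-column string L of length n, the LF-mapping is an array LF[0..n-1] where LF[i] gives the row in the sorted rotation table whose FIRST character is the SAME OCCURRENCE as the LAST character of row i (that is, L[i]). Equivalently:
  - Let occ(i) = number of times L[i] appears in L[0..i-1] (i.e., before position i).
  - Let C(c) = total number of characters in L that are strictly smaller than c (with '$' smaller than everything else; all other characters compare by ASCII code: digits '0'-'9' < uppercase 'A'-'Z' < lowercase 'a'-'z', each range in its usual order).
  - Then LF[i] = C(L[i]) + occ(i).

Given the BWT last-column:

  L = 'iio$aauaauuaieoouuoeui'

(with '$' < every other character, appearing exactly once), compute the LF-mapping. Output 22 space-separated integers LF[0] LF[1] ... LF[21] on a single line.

Char counts: '$':1, 'a':5, 'e':2, 'i':4, 'o':4, 'u':6
C (first-col start): C('$')=0, C('a')=1, C('e')=6, C('i')=8, C('o')=12, C('u')=16
L[0]='i': occ=0, LF[0]=C('i')+0=8+0=8
L[1]='i': occ=1, LF[1]=C('i')+1=8+1=9
L[2]='o': occ=0, LF[2]=C('o')+0=12+0=12
L[3]='$': occ=0, LF[3]=C('$')+0=0+0=0
L[4]='a': occ=0, LF[4]=C('a')+0=1+0=1
L[5]='a': occ=1, LF[5]=C('a')+1=1+1=2
L[6]='u': occ=0, LF[6]=C('u')+0=16+0=16
L[7]='a': occ=2, LF[7]=C('a')+2=1+2=3
L[8]='a': occ=3, LF[8]=C('a')+3=1+3=4
L[9]='u': occ=1, LF[9]=C('u')+1=16+1=17
L[10]='u': occ=2, LF[10]=C('u')+2=16+2=18
L[11]='a': occ=4, LF[11]=C('a')+4=1+4=5
L[12]='i': occ=2, LF[12]=C('i')+2=8+2=10
L[13]='e': occ=0, LF[13]=C('e')+0=6+0=6
L[14]='o': occ=1, LF[14]=C('o')+1=12+1=13
L[15]='o': occ=2, LF[15]=C('o')+2=12+2=14
L[16]='u': occ=3, LF[16]=C('u')+3=16+3=19
L[17]='u': occ=4, LF[17]=C('u')+4=16+4=20
L[18]='o': occ=3, LF[18]=C('o')+3=12+3=15
L[19]='e': occ=1, LF[19]=C('e')+1=6+1=7
L[20]='u': occ=5, LF[20]=C('u')+5=16+5=21
L[21]='i': occ=3, LF[21]=C('i')+3=8+3=11

Answer: 8 9 12 0 1 2 16 3 4 17 18 5 10 6 13 14 19 20 15 7 21 11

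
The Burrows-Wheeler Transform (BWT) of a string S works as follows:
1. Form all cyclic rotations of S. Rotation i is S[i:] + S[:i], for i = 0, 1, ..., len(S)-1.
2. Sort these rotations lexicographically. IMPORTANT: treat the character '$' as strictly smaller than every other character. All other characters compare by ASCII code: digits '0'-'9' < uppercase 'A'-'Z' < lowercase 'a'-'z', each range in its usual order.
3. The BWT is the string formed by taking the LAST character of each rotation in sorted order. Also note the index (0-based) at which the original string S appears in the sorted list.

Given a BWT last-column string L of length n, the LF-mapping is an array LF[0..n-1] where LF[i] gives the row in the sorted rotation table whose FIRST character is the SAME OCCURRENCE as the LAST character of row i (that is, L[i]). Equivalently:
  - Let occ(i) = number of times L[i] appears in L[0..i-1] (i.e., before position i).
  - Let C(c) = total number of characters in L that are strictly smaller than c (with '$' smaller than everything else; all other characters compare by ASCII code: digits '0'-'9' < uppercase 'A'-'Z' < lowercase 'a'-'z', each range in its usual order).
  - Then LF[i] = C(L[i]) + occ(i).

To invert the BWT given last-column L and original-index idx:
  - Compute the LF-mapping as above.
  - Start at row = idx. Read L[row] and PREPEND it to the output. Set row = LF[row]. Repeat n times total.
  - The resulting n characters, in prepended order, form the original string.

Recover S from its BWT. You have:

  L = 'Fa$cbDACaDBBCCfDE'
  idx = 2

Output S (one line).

LF mapping: 11 12 0 15 14 7 1 4 13 8 2 3 5 6 16 9 10
Walk LF starting at row 2, prepending L[row]:
  step 1: row=2, L[2]='$', prepend. Next row=LF[2]=0
  step 2: row=0, L[0]='F', prepend. Next row=LF[0]=11
  step 3: row=11, L[11]='B', prepend. Next row=LF[11]=3
  step 4: row=3, L[3]='c', prepend. Next row=LF[3]=15
  step 5: row=15, L[15]='D', prepend. Next row=LF[15]=9
  step 6: row=9, L[9]='D', prepend. Next row=LF[9]=8
  step 7: row=8, L[8]='a', prepend. Next row=LF[8]=13
  step 8: row=13, L[13]='C', prepend. Next row=LF[13]=6
  step 9: row=6, L[6]='A', prepend. Next row=LF[6]=1
  step 10: row=1, L[1]='a', prepend. Next row=LF[1]=12
  step 11: row=12, L[12]='C', prepend. Next row=LF[12]=5
  step 12: row=5, L[5]='D', prepend. Next row=LF[5]=7
  step 13: row=7, L[7]='C', prepend. Next row=LF[7]=4
  step 14: row=4, L[4]='b', prepend. Next row=LF[4]=14
  step 15: row=14, L[14]='f', prepend. Next row=LF[14]=16
  step 16: row=16, L[16]='E', prepend. Next row=LF[16]=10
  step 17: row=10, L[10]='B', prepend. Next row=LF[10]=2
Reversed output: BEfbCDCaACaDDcBF$

Answer: BEfbCDCaACaDDcBF$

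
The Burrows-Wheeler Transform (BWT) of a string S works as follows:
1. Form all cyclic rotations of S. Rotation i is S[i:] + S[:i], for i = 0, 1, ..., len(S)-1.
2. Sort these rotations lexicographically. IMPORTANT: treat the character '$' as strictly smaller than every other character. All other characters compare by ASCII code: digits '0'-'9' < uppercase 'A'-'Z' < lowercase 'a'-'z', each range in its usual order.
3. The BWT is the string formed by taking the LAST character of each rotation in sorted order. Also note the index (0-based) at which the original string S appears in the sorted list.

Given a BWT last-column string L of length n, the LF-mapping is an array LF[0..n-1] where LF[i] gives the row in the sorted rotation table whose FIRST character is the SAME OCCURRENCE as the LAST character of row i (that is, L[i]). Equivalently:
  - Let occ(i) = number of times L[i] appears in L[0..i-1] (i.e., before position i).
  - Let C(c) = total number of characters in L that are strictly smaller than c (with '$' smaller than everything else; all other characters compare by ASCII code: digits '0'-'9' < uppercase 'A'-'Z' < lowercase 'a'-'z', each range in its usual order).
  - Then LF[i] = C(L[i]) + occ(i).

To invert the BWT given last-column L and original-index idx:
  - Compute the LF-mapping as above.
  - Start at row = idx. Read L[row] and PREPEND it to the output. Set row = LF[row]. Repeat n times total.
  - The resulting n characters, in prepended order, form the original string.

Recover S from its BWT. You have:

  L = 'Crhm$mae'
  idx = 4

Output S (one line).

LF mapping: 1 7 4 5 0 6 2 3
Walk LF starting at row 4, prepending L[row]:
  step 1: row=4, L[4]='$', prepend. Next row=LF[4]=0
  step 2: row=0, L[0]='C', prepend. Next row=LF[0]=1
  step 3: row=1, L[1]='r', prepend. Next row=LF[1]=7
  step 4: row=7, L[7]='e', prepend. Next row=LF[7]=3
  step 5: row=3, L[3]='m', prepend. Next row=LF[3]=5
  step 6: row=5, L[5]='m', prepend. Next row=LF[5]=6
  step 7: row=6, L[6]='a', prepend. Next row=LF[6]=2
  step 8: row=2, L[2]='h', prepend. Next row=LF[2]=4
Reversed output: hammerC$

Answer: hammerC$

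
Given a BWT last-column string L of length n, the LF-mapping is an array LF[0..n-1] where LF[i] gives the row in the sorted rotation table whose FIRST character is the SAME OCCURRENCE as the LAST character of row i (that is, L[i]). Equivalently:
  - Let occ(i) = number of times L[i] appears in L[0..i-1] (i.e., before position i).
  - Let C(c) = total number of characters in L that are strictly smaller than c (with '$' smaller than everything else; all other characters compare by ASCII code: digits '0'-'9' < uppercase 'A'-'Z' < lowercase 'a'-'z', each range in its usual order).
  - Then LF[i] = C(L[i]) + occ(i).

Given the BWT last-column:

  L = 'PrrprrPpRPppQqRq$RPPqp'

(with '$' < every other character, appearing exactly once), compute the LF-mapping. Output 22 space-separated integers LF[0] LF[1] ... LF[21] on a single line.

Char counts: '$':1, 'P':5, 'Q':1, 'R':3, 'p':5, 'q':3, 'r':4
C (first-col start): C('$')=0, C('P')=1, C('Q')=6, C('R')=7, C('p')=10, C('q')=15, C('r')=18
L[0]='P': occ=0, LF[0]=C('P')+0=1+0=1
L[1]='r': occ=0, LF[1]=C('r')+0=18+0=18
L[2]='r': occ=1, LF[2]=C('r')+1=18+1=19
L[3]='p': occ=0, LF[3]=C('p')+0=10+0=10
L[4]='r': occ=2, LF[4]=C('r')+2=18+2=20
L[5]='r': occ=3, LF[5]=C('r')+3=18+3=21
L[6]='P': occ=1, LF[6]=C('P')+1=1+1=2
L[7]='p': occ=1, LF[7]=C('p')+1=10+1=11
L[8]='R': occ=0, LF[8]=C('R')+0=7+0=7
L[9]='P': occ=2, LF[9]=C('P')+2=1+2=3
L[10]='p': occ=2, LF[10]=C('p')+2=10+2=12
L[11]='p': occ=3, LF[11]=C('p')+3=10+3=13
L[12]='Q': occ=0, LF[12]=C('Q')+0=6+0=6
L[13]='q': occ=0, LF[13]=C('q')+0=15+0=15
L[14]='R': occ=1, LF[14]=C('R')+1=7+1=8
L[15]='q': occ=1, LF[15]=C('q')+1=15+1=16
L[16]='$': occ=0, LF[16]=C('$')+0=0+0=0
L[17]='R': occ=2, LF[17]=C('R')+2=7+2=9
L[18]='P': occ=3, LF[18]=C('P')+3=1+3=4
L[19]='P': occ=4, LF[19]=C('P')+4=1+4=5
L[20]='q': occ=2, LF[20]=C('q')+2=15+2=17
L[21]='p': occ=4, LF[21]=C('p')+4=10+4=14

Answer: 1 18 19 10 20 21 2 11 7 3 12 13 6 15 8 16 0 9 4 5 17 14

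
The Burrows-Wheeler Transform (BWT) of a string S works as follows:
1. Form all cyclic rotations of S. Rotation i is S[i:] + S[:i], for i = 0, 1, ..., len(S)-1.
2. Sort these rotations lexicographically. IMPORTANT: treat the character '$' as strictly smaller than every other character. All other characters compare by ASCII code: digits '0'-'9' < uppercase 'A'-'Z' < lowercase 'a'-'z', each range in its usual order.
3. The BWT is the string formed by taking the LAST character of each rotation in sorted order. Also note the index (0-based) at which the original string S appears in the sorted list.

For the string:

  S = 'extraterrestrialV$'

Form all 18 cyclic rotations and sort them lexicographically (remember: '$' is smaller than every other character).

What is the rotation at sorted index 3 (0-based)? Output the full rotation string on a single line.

Answer: aterrestrialV$extr

Derivation:
All 18 rotations (rotation i = S[i:]+S[:i]):
  rot[0] = extraterrestrialV$
  rot[1] = xtraterrestrialV$e
  rot[2] = traterrestrialV$ex
  rot[3] = raterrestrialV$ext
  rot[4] = aterrestrialV$extr
  rot[5] = terrestrialV$extra
  rot[6] = errestrialV$extrat
  rot[7] = rrestrialV$extrate
  rot[8] = restrialV$extrater
  rot[9] = estrialV$extraterr
  rot[10] = strialV$extraterre
  rot[11] = trialV$extraterres
  rot[12] = rialV$extraterrest
  rot[13] = ialV$extraterrestr
  rot[14] = alV$extraterrestri
  rot[15] = lV$extraterrestria
  rot[16] = V$extraterrestrial
  rot[17] = $extraterrestrialV
Sorted (with $ < everything):
  sorted[0] = $extraterrestrialV
  sorted[1] = V$extraterrestrial
  sorted[2] = alV$extraterrestri
  sorted[3] = aterrestrialV$extr
  sorted[4] = errestrialV$extrat
  sorted[5] = estrialV$extraterr
  sorted[6] = extraterrestrialV$
  sorted[7] = ialV$extraterrestr
  sorted[8] = lV$extraterrestria
  sorted[9] = raterrestrialV$ext
  sorted[10] = restrialV$extrater
  sorted[11] = rialV$extraterrest
  sorted[12] = rrestrialV$extrate
  sorted[13] = strialV$extraterre
  sorted[14] = terrestrialV$extra
  sorted[15] = traterrestrialV$ex
  sorted[16] = trialV$extraterres
  sorted[17] = xtraterrestrialV$e
sorted[3] = aterrestrialV$extr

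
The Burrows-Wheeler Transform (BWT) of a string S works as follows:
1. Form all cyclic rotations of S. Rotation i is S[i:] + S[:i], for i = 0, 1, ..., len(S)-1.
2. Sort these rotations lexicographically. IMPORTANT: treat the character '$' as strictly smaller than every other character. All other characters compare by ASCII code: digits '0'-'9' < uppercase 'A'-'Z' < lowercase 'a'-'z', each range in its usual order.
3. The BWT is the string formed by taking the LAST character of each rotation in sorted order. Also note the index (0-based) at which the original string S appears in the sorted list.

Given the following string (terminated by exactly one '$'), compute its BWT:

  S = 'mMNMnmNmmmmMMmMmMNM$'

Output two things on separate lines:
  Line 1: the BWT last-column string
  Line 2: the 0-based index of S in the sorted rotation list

Answer: MNmmmmMNMMmmM$MnmmNM
13

Derivation:
All 20 rotations (rotation i = S[i:]+S[:i]):
  rot[0] = mMNMnmNmmmmMMmMmMNM$
  rot[1] = MNMnmNmmmmMMmMmMNM$m
  rot[2] = NMnmNmmmmMMmMmMNM$mM
  rot[3] = MnmNmmmmMMmMmMNM$mMN
  rot[4] = nmNmmmmMMmMmMNM$mMNM
  rot[5] = mNmmmmMMmMmMNM$mMNMn
  rot[6] = NmmmmMMmMmMNM$mMNMnm
  rot[7] = mmmmMMmMmMNM$mMNMnmN
  rot[8] = mmmMMmMmMNM$mMNMnmNm
  rot[9] = mmMMmMmMNM$mMNMnmNmm
  rot[10] = mMMmMmMNM$mMNMnmNmmm
  rot[11] = MMmMmMNM$mMNMnmNmmmm
  rot[12] = MmMmMNM$mMNMnmNmmmmM
  rot[13] = mMmMNM$mMNMnmNmmmmMM
  rot[14] = MmMNM$mMNMnmNmmmmMMm
  rot[15] = mMNM$mMNMnmNmmmmMMmM
  rot[16] = MNM$mMNMnmNmmmmMMmMm
  rot[17] = NM$mMNMnmNmmmmMMmMmM
  rot[18] = M$mMNMnmNmmmmMMmMmMN
  rot[19] = $mMNMnmNmmmmMMmMmMNM
Sorted (with $ < everything):
  sorted[0] = $mMNMnmNmmmmMMmMmMNM  (last char: 'M')
  sorted[1] = M$mMNMnmNmmmmMMmMmMN  (last char: 'N')
  sorted[2] = MMmMmMNM$mMNMnmNmmmm  (last char: 'm')
  sorted[3] = MNM$mMNMnmNmmmmMMmMm  (last char: 'm')
  sorted[4] = MNMnmNmmmmMMmMmMNM$m  (last char: 'm')
  sorted[5] = MmMNM$mMNMnmNmmmmMMm  (last char: 'm')
  sorted[6] = MmMmMNM$mMNMnmNmmmmM  (last char: 'M')
  sorted[7] = MnmNmmmmMMmMmMNM$mMN  (last char: 'N')
  sorted[8] = NM$mMNMnmNmmmmMMmMmM  (last char: 'M')
  sorted[9] = NMnmNmmmmMMmMmMNM$mM  (last char: 'M')
  sorted[10] = NmmmmMMmMmMNM$mMNMnm  (last char: 'm')
  sorted[11] = mMMmMmMNM$mMNMnmNmmm  (last char: 'm')
  sorted[12] = mMNM$mMNMnmNmmmmMMmM  (last char: 'M')
  sorted[13] = mMNMnmNmmmmMMmMmMNM$  (last char: '$')
  sorted[14] = mMmMNM$mMNMnmNmmmmMM  (last char: 'M')
  sorted[15] = mNmmmmMMmMmMNM$mMNMn  (last char: 'n')
  sorted[16] = mmMMmMmMNM$mMNMnmNmm  (last char: 'm')
  sorted[17] = mmmMMmMmMNM$mMNMnmNm  (last char: 'm')
  sorted[18] = mmmmMMmMmMNM$mMNMnmN  (last char: 'N')
  sorted[19] = nmNmmmmMMmMmMNM$mMNM  (last char: 'M')
Last column: MNmmmmMNMMmmM$MnmmNM
Original string S is at sorted index 13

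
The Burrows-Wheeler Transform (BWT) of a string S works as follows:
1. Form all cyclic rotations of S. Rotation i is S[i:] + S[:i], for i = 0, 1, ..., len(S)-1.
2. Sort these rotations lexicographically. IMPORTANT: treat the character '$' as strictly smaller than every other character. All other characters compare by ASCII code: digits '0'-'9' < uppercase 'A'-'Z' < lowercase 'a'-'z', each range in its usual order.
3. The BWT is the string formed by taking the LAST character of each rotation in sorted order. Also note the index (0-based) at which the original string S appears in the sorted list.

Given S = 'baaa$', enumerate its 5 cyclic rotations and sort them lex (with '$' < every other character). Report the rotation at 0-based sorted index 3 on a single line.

Answer: aaa$b

Derivation:
All 5 rotations (rotation i = S[i:]+S[:i]):
  rot[0] = baaa$
  rot[1] = aaa$b
  rot[2] = aa$ba
  rot[3] = a$baa
  rot[4] = $baaa
Sorted (with $ < everything):
  sorted[0] = $baaa
  sorted[1] = a$baa
  sorted[2] = aa$ba
  sorted[3] = aaa$b
  sorted[4] = baaa$
sorted[3] = aaa$b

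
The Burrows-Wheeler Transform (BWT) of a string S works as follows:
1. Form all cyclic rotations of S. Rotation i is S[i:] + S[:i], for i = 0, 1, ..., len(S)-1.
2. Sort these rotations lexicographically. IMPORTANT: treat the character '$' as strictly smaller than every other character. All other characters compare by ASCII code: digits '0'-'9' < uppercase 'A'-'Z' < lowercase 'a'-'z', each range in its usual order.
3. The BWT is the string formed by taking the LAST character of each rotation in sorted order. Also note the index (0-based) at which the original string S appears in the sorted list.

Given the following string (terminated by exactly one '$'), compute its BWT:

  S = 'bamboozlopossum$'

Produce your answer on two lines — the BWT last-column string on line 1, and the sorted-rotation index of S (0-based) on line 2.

Answer: mb$mzuablpooosso
2

Derivation:
All 16 rotations (rotation i = S[i:]+S[:i]):
  rot[0] = bamboozlopossum$
  rot[1] = amboozlopossum$b
  rot[2] = mboozlopossum$ba
  rot[3] = boozlopossum$bam
  rot[4] = oozlopossum$bamb
  rot[5] = ozlopossum$bambo
  rot[6] = zlopossum$bamboo
  rot[7] = lopossum$bambooz
  rot[8] = opossum$bamboozl
  rot[9] = possum$bamboozlo
  rot[10] = ossum$bamboozlop
  rot[11] = ssum$bamboozlopo
  rot[12] = sum$bamboozlopos
  rot[13] = um$bamboozloposs
  rot[14] = m$bamboozlopossu
  rot[15] = $bamboozlopossum
Sorted (with $ < everything):
  sorted[0] = $bamboozlopossum  (last char: 'm')
  sorted[1] = amboozlopossum$b  (last char: 'b')
  sorted[2] = bamboozlopossum$  (last char: '$')
  sorted[3] = boozlopossum$bam  (last char: 'm')
  sorted[4] = lopossum$bambooz  (last char: 'z')
  sorted[5] = m$bamboozlopossu  (last char: 'u')
  sorted[6] = mboozlopossum$ba  (last char: 'a')
  sorted[7] = oozlopossum$bamb  (last char: 'b')
  sorted[8] = opossum$bamboozl  (last char: 'l')
  sorted[9] = ossum$bamboozlop  (last char: 'p')
  sorted[10] = ozlopossum$bambo  (last char: 'o')
  sorted[11] = possum$bamboozlo  (last char: 'o')
  sorted[12] = ssum$bamboozlopo  (last char: 'o')
  sorted[13] = sum$bamboozlopos  (last char: 's')
  sorted[14] = um$bamboozloposs  (last char: 's')
  sorted[15] = zlopossum$bamboo  (last char: 'o')
Last column: mb$mzuablpooosso
Original string S is at sorted index 2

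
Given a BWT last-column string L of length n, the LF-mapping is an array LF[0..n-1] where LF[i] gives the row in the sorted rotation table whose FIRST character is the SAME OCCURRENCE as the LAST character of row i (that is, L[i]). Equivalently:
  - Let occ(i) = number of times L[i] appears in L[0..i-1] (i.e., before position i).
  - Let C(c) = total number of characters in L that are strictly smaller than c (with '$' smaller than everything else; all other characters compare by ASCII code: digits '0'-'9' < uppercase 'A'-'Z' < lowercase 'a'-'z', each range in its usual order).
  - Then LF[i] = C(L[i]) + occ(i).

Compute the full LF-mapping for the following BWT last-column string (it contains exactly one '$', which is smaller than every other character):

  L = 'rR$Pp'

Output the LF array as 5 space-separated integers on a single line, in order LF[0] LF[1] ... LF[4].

Answer: 4 2 0 1 3

Derivation:
Char counts: '$':1, 'P':1, 'R':1, 'p':1, 'r':1
C (first-col start): C('$')=0, C('P')=1, C('R')=2, C('p')=3, C('r')=4
L[0]='r': occ=0, LF[0]=C('r')+0=4+0=4
L[1]='R': occ=0, LF[1]=C('R')+0=2+0=2
L[2]='$': occ=0, LF[2]=C('$')+0=0+0=0
L[3]='P': occ=0, LF[3]=C('P')+0=1+0=1
L[4]='p': occ=0, LF[4]=C('p')+0=3+0=3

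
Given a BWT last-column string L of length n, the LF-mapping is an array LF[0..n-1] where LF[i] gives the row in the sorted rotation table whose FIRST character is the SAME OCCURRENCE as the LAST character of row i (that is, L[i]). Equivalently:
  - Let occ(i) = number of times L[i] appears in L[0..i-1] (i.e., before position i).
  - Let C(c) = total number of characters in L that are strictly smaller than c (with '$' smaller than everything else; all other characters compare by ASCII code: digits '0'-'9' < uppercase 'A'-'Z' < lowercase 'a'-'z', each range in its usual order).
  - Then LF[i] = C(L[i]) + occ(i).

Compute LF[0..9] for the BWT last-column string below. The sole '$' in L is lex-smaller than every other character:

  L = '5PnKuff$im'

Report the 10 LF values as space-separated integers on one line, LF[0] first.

Char counts: '$':1, '5':1, 'K':1, 'P':1, 'f':2, 'i':1, 'm':1, 'n':1, 'u':1
C (first-col start): C('$')=0, C('5')=1, C('K')=2, C('P')=3, C('f')=4, C('i')=6, C('m')=7, C('n')=8, C('u')=9
L[0]='5': occ=0, LF[0]=C('5')+0=1+0=1
L[1]='P': occ=0, LF[1]=C('P')+0=3+0=3
L[2]='n': occ=0, LF[2]=C('n')+0=8+0=8
L[3]='K': occ=0, LF[3]=C('K')+0=2+0=2
L[4]='u': occ=0, LF[4]=C('u')+0=9+0=9
L[5]='f': occ=0, LF[5]=C('f')+0=4+0=4
L[6]='f': occ=1, LF[6]=C('f')+1=4+1=5
L[7]='$': occ=0, LF[7]=C('$')+0=0+0=0
L[8]='i': occ=0, LF[8]=C('i')+0=6+0=6
L[9]='m': occ=0, LF[9]=C('m')+0=7+0=7

Answer: 1 3 8 2 9 4 5 0 6 7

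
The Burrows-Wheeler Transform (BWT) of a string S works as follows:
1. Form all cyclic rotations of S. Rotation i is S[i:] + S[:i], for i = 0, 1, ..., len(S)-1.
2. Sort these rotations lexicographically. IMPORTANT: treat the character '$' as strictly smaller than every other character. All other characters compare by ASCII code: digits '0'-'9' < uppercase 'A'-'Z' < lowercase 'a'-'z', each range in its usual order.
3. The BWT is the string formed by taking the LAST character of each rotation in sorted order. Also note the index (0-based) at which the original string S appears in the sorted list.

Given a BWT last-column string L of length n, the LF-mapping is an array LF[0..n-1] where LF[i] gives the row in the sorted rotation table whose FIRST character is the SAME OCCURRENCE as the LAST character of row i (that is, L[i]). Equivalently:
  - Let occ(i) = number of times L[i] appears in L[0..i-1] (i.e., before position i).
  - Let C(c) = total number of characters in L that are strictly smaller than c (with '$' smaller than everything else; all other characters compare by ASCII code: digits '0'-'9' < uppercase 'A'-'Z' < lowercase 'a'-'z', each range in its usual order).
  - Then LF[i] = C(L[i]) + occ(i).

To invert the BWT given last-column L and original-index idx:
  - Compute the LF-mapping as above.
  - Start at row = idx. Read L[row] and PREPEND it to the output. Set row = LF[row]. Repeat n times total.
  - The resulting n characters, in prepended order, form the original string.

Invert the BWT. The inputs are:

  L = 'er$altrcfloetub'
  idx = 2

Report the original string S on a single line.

LF mapping: 4 10 0 1 7 12 11 3 6 8 9 5 13 14 2
Walk LF starting at row 2, prepending L[row]:
  step 1: row=2, L[2]='$', prepend. Next row=LF[2]=0
  step 2: row=0, L[0]='e', prepend. Next row=LF[0]=4
  step 3: row=4, L[4]='l', prepend. Next row=LF[4]=7
  step 4: row=7, L[7]='c', prepend. Next row=LF[7]=3
  step 5: row=3, L[3]='a', prepend. Next row=LF[3]=1
  step 6: row=1, L[1]='r', prepend. Next row=LF[1]=10
  step 7: row=10, L[10]='o', prepend. Next row=LF[10]=9
  step 8: row=9, L[9]='l', prepend. Next row=LF[9]=8
  step 9: row=8, L[8]='f', prepend. Next row=LF[8]=6
  step 10: row=6, L[6]='r', prepend. Next row=LF[6]=11
  step 11: row=11, L[11]='e', prepend. Next row=LF[11]=5
  step 12: row=5, L[5]='t', prepend. Next row=LF[5]=12
  step 13: row=12, L[12]='t', prepend. Next row=LF[12]=13
  step 14: row=13, L[13]='u', prepend. Next row=LF[13]=14
  step 15: row=14, L[14]='b', prepend. Next row=LF[14]=2
Reversed output: butterfloracle$

Answer: butterfloracle$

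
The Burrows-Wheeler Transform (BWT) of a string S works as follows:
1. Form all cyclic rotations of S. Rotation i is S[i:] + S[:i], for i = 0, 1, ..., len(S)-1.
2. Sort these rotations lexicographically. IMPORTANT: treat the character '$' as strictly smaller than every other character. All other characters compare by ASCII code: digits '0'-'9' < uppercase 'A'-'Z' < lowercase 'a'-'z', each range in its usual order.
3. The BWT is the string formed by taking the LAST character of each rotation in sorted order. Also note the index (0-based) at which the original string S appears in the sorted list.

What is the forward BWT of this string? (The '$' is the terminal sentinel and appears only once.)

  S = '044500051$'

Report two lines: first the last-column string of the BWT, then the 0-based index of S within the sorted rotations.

Answer: 150$050440
3

Derivation:
All 10 rotations (rotation i = S[i:]+S[:i]):
  rot[0] = 044500051$
  rot[1] = 44500051$0
  rot[2] = 4500051$04
  rot[3] = 500051$044
  rot[4] = 00051$0445
  rot[5] = 0051$04450
  rot[6] = 051$044500
  rot[7] = 51$0445000
  rot[8] = 1$04450005
  rot[9] = $044500051
Sorted (with $ < everything):
  sorted[0] = $044500051  (last char: '1')
  sorted[1] = 00051$0445  (last char: '5')
  sorted[2] = 0051$04450  (last char: '0')
  sorted[3] = 044500051$  (last char: '$')
  sorted[4] = 051$044500  (last char: '0')
  sorted[5] = 1$04450005  (last char: '5')
  sorted[6] = 44500051$0  (last char: '0')
  sorted[7] = 4500051$04  (last char: '4')
  sorted[8] = 500051$044  (last char: '4')
  sorted[9] = 51$0445000  (last char: '0')
Last column: 150$050440
Original string S is at sorted index 3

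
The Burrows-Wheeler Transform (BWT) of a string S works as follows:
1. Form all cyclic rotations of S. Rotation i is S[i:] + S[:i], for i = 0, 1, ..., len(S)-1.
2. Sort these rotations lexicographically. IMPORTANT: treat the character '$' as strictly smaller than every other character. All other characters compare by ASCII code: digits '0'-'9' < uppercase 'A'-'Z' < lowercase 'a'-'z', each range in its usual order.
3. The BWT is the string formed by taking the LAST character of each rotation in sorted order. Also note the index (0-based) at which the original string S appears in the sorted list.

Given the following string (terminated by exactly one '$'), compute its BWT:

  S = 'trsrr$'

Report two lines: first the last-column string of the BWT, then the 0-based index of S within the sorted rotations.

All 6 rotations (rotation i = S[i:]+S[:i]):
  rot[0] = trsrr$
  rot[1] = rsrr$t
  rot[2] = srr$tr
  rot[3] = rr$trs
  rot[4] = r$trsr
  rot[5] = $trsrr
Sorted (with $ < everything):
  sorted[0] = $trsrr  (last char: 'r')
  sorted[1] = r$trsr  (last char: 'r')
  sorted[2] = rr$trs  (last char: 's')
  sorted[3] = rsrr$t  (last char: 't')
  sorted[4] = srr$tr  (last char: 'r')
  sorted[5] = trsrr$  (last char: '$')
Last column: rrstr$
Original string S is at sorted index 5

Answer: rrstr$
5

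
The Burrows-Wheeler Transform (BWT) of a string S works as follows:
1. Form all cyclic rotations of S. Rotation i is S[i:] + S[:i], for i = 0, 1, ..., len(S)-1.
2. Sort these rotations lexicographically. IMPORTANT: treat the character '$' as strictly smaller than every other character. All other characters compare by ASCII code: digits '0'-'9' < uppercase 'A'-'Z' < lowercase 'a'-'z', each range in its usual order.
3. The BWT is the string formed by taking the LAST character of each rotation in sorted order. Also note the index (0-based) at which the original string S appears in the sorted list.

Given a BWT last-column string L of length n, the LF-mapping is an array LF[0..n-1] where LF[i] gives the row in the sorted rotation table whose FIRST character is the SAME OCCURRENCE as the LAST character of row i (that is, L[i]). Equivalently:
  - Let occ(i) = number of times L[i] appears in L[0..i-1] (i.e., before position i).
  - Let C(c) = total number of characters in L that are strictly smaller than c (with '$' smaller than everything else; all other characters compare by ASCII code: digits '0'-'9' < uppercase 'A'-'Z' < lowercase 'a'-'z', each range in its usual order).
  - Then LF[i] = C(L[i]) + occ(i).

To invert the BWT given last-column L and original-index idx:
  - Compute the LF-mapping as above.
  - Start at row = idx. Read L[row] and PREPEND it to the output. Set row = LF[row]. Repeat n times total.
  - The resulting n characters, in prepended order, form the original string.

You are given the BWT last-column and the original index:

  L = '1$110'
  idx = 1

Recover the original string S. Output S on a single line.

Answer: 0111$

Derivation:
LF mapping: 2 0 3 4 1
Walk LF starting at row 1, prepending L[row]:
  step 1: row=1, L[1]='$', prepend. Next row=LF[1]=0
  step 2: row=0, L[0]='1', prepend. Next row=LF[0]=2
  step 3: row=2, L[2]='1', prepend. Next row=LF[2]=3
  step 4: row=3, L[3]='1', prepend. Next row=LF[3]=4
  step 5: row=4, L[4]='0', prepend. Next row=LF[4]=1
Reversed output: 0111$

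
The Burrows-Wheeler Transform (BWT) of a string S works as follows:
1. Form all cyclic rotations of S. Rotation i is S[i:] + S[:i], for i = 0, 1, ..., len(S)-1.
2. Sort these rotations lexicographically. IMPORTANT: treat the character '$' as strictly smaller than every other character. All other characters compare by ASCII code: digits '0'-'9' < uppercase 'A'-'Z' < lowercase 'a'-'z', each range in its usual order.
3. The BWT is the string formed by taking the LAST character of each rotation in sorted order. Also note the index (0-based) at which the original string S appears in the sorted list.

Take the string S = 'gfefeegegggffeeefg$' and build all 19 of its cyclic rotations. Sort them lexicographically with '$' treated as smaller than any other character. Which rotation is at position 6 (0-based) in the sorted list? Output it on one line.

Answer: egegggffeeefg$gfefe

Derivation:
All 19 rotations (rotation i = S[i:]+S[:i]):
  rot[0] = gfefeegegggffeeefg$
  rot[1] = fefeegegggffeeefg$g
  rot[2] = efeegegggffeeefg$gf
  rot[3] = feegegggffeeefg$gfe
  rot[4] = eegegggffeeefg$gfef
  rot[5] = egegggffeeefg$gfefe
  rot[6] = gegggffeeefg$gfefee
  rot[7] = egggffeeefg$gfefeeg
  rot[8] = gggffeeefg$gfefeege
  rot[9] = ggffeeefg$gfefeegeg
  rot[10] = gffeeefg$gfefeegegg
  rot[11] = ffeeefg$gfefeegeggg
  rot[12] = feeefg$gfefeegegggf
  rot[13] = eeefg$gfefeegegggff
  rot[14] = eefg$gfefeegegggffe
  rot[15] = efg$gfefeegegggffee
  rot[16] = fg$gfefeegegggffeee
  rot[17] = g$gfefeegegggffeeef
  rot[18] = $gfefeegegggffeeefg
Sorted (with $ < everything):
  sorted[0] = $gfefeegegggffeeefg
  sorted[1] = eeefg$gfefeegegggff
  sorted[2] = eefg$gfefeegegggffe
  sorted[3] = eegegggffeeefg$gfef
  sorted[4] = efeegegggffeeefg$gf
  sorted[5] = efg$gfefeegegggffee
  sorted[6] = egegggffeeefg$gfefe
  sorted[7] = egggffeeefg$gfefeeg
  sorted[8] = feeefg$gfefeegegggf
  sorted[9] = feegegggffeeefg$gfe
  sorted[10] = fefeegegggffeeefg$g
  sorted[11] = ffeeefg$gfefeegeggg
  sorted[12] = fg$gfefeegegggffeee
  sorted[13] = g$gfefeegegggffeeef
  sorted[14] = gegggffeeefg$gfefee
  sorted[15] = gfefeegegggffeeefg$
  sorted[16] = gffeeefg$gfefeegegg
  sorted[17] = ggffeeefg$gfefeegeg
  sorted[18] = gggffeeefg$gfefeege
sorted[6] = egegggffeeefg$gfefe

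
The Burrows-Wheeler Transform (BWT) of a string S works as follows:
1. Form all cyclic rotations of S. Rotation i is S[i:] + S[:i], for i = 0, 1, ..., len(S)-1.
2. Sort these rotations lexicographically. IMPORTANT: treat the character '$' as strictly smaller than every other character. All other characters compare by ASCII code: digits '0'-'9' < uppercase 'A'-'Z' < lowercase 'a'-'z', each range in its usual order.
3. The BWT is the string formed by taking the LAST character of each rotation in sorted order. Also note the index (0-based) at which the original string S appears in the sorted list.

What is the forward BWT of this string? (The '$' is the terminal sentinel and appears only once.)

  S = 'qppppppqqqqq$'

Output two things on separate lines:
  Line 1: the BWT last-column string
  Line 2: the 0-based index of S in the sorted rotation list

All 13 rotations (rotation i = S[i:]+S[:i]):
  rot[0] = qppppppqqqqq$
  rot[1] = ppppppqqqqq$q
  rot[2] = pppppqqqqq$qp
  rot[3] = ppppqqqqq$qpp
  rot[4] = pppqqqqq$qppp
  rot[5] = ppqqqqq$qpppp
  rot[6] = pqqqqq$qppppp
  rot[7] = qqqqq$qpppppp
  rot[8] = qqqq$qppppppq
  rot[9] = qqq$qppppppqq
  rot[10] = qq$qppppppqqq
  rot[11] = q$qppppppqqqq
  rot[12] = $qppppppqqqqq
Sorted (with $ < everything):
  sorted[0] = $qppppppqqqqq  (last char: 'q')
  sorted[1] = ppppppqqqqq$q  (last char: 'q')
  sorted[2] = pppppqqqqq$qp  (last char: 'p')
  sorted[3] = ppppqqqqq$qpp  (last char: 'p')
  sorted[4] = pppqqqqq$qppp  (last char: 'p')
  sorted[5] = ppqqqqq$qpppp  (last char: 'p')
  sorted[6] = pqqqqq$qppppp  (last char: 'p')
  sorted[7] = q$qppppppqqqq  (last char: 'q')
  sorted[8] = qppppppqqqqq$  (last char: '$')
  sorted[9] = qq$qppppppqqq  (last char: 'q')
  sorted[10] = qqq$qppppppqq  (last char: 'q')
  sorted[11] = qqqq$qppppppq  (last char: 'q')
  sorted[12] = qqqqq$qpppppp  (last char: 'p')
Last column: qqpppppq$qqqp
Original string S is at sorted index 8

Answer: qqpppppq$qqqp
8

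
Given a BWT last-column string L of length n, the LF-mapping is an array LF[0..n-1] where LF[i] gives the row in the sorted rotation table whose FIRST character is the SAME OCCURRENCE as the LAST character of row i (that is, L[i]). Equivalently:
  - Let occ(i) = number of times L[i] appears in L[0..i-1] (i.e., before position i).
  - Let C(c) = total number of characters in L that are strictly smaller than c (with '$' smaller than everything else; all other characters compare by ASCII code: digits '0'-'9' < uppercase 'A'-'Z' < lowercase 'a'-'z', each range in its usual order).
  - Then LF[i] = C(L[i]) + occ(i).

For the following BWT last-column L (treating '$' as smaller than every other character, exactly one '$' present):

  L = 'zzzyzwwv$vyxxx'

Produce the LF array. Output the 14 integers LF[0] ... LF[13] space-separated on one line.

Char counts: '$':1, 'v':2, 'w':2, 'x':3, 'y':2, 'z':4
C (first-col start): C('$')=0, C('v')=1, C('w')=3, C('x')=5, C('y')=8, C('z')=10
L[0]='z': occ=0, LF[0]=C('z')+0=10+0=10
L[1]='z': occ=1, LF[1]=C('z')+1=10+1=11
L[2]='z': occ=2, LF[2]=C('z')+2=10+2=12
L[3]='y': occ=0, LF[3]=C('y')+0=8+0=8
L[4]='z': occ=3, LF[4]=C('z')+3=10+3=13
L[5]='w': occ=0, LF[5]=C('w')+0=3+0=3
L[6]='w': occ=1, LF[6]=C('w')+1=3+1=4
L[7]='v': occ=0, LF[7]=C('v')+0=1+0=1
L[8]='$': occ=0, LF[8]=C('$')+0=0+0=0
L[9]='v': occ=1, LF[9]=C('v')+1=1+1=2
L[10]='y': occ=1, LF[10]=C('y')+1=8+1=9
L[11]='x': occ=0, LF[11]=C('x')+0=5+0=5
L[12]='x': occ=1, LF[12]=C('x')+1=5+1=6
L[13]='x': occ=2, LF[13]=C('x')+2=5+2=7

Answer: 10 11 12 8 13 3 4 1 0 2 9 5 6 7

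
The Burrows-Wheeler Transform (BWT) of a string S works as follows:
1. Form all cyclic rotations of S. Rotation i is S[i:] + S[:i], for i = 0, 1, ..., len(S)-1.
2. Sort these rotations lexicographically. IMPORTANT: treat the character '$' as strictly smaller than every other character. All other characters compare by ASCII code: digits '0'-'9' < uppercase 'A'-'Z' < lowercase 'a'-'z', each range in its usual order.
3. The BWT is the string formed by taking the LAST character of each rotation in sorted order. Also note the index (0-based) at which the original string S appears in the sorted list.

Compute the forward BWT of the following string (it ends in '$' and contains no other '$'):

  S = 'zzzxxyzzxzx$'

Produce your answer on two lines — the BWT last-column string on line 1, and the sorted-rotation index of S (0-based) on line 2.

All 12 rotations (rotation i = S[i:]+S[:i]):
  rot[0] = zzzxxyzzxzx$
  rot[1] = zzxxyzzxzx$z
  rot[2] = zxxyzzxzx$zz
  rot[3] = xxyzzxzx$zzz
  rot[4] = xyzzxzx$zzzx
  rot[5] = yzzxzx$zzzxx
  rot[6] = zzxzx$zzzxxy
  rot[7] = zxzx$zzzxxyz
  rot[8] = xzx$zzzxxyzz
  rot[9] = zx$zzzxxyzzx
  rot[10] = x$zzzxxyzzxz
  rot[11] = $zzzxxyzzxzx
Sorted (with $ < everything):
  sorted[0] = $zzzxxyzzxzx  (last char: 'x')
  sorted[1] = x$zzzxxyzzxz  (last char: 'z')
  sorted[2] = xxyzzxzx$zzz  (last char: 'z')
  sorted[3] = xyzzxzx$zzzx  (last char: 'x')
  sorted[4] = xzx$zzzxxyzz  (last char: 'z')
  sorted[5] = yzzxzx$zzzxx  (last char: 'x')
  sorted[6] = zx$zzzxxyzzx  (last char: 'x')
  sorted[7] = zxxyzzxzx$zz  (last char: 'z')
  sorted[8] = zxzx$zzzxxyz  (last char: 'z')
  sorted[9] = zzxxyzzxzx$z  (last char: 'z')
  sorted[10] = zzxzx$zzzxxy  (last char: 'y')
  sorted[11] = zzzxxyzzxzx$  (last char: '$')
Last column: xzzxzxxzzzy$
Original string S is at sorted index 11

Answer: xzzxzxxzzzy$
11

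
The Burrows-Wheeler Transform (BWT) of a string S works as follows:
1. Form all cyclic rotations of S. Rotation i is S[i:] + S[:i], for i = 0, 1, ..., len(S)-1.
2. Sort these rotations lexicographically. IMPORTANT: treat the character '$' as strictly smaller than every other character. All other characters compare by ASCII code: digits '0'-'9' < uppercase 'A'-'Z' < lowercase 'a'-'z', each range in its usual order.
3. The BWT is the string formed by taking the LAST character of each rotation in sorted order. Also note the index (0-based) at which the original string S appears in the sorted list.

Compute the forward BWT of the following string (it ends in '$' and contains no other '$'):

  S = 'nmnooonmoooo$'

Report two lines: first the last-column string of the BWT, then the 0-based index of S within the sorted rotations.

All 13 rotations (rotation i = S[i:]+S[:i]):
  rot[0] = nmnooonmoooo$
  rot[1] = mnooonmoooo$n
  rot[2] = nooonmoooo$nm
  rot[3] = ooonmoooo$nmn
  rot[4] = oonmoooo$nmno
  rot[5] = onmoooo$nmnoo
  rot[6] = nmoooo$nmnooo
  rot[7] = moooo$nmnooon
  rot[8] = oooo$nmnooonm
  rot[9] = ooo$nmnooonmo
  rot[10] = oo$nmnooonmoo
  rot[11] = o$nmnooonmooo
  rot[12] = $nmnooonmoooo
Sorted (with $ < everything):
  sorted[0] = $nmnooonmoooo  (last char: 'o')
  sorted[1] = mnooonmoooo$n  (last char: 'n')
  sorted[2] = moooo$nmnooon  (last char: 'n')
  sorted[3] = nmnooonmoooo$  (last char: '$')
  sorted[4] = nmoooo$nmnooo  (last char: 'o')
  sorted[5] = nooonmoooo$nm  (last char: 'm')
  sorted[6] = o$nmnooonmooo  (last char: 'o')
  sorted[7] = onmoooo$nmnoo  (last char: 'o')
  sorted[8] = oo$nmnooonmoo  (last char: 'o')
  sorted[9] = oonmoooo$nmno  (last char: 'o')
  sorted[10] = ooo$nmnooonmo  (last char: 'o')
  sorted[11] = ooonmoooo$nmn  (last char: 'n')
  sorted[12] = oooo$nmnooonm  (last char: 'm')
Last column: onn$omooooonm
Original string S is at sorted index 3

Answer: onn$omooooonm
3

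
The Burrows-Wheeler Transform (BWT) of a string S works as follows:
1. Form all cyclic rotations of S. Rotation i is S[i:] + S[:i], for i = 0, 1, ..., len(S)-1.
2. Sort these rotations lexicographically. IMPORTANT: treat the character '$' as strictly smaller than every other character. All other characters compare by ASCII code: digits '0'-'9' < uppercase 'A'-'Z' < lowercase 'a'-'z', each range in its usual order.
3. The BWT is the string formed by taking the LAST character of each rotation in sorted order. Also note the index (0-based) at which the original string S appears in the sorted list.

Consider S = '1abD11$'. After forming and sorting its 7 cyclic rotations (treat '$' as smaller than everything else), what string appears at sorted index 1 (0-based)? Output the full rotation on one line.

Answer: 1$1abD1

Derivation:
All 7 rotations (rotation i = S[i:]+S[:i]):
  rot[0] = 1abD11$
  rot[1] = abD11$1
  rot[2] = bD11$1a
  rot[3] = D11$1ab
  rot[4] = 11$1abD
  rot[5] = 1$1abD1
  rot[6] = $1abD11
Sorted (with $ < everything):
  sorted[0] = $1abD11
  sorted[1] = 1$1abD1
  sorted[2] = 11$1abD
  sorted[3] = 1abD11$
  sorted[4] = D11$1ab
  sorted[5] = abD11$1
  sorted[6] = bD11$1a
sorted[1] = 1$1abD1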